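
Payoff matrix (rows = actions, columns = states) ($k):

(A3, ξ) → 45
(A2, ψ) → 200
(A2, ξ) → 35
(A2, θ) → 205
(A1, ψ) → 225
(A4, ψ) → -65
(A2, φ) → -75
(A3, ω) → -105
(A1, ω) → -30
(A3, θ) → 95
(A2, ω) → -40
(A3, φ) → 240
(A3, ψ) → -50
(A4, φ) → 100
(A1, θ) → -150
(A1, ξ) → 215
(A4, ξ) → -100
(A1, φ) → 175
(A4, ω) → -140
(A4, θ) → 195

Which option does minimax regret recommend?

Column bests: θ=205, φ=240, ψ=225, ω=-30, ξ=215.
A1 regrets: 355, 65, 0, 0, 0 → max 355
A2 regrets: 0, 315, 25, 10, 180 → max 315
A3 regrets: 110, 0, 275, 75, 170 → max 275
A4 regrets: 10, 140, 290, 110, 315 → max 315
Smallest max regret = 275 → A3.

A3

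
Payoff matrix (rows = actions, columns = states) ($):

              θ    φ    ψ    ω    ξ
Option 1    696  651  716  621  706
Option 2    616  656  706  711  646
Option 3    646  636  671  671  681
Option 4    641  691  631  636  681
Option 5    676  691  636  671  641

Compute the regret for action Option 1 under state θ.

0

Best payoff under θ is 696.
Regret = 696 − 696 = 0.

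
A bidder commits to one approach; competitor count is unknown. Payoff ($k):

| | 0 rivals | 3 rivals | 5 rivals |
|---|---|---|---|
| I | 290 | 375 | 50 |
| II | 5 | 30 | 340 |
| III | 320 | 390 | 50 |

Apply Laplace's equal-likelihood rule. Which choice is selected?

Row averages: I=715/3, II=125, III=760/3
Highest average = 760/3 → III.

III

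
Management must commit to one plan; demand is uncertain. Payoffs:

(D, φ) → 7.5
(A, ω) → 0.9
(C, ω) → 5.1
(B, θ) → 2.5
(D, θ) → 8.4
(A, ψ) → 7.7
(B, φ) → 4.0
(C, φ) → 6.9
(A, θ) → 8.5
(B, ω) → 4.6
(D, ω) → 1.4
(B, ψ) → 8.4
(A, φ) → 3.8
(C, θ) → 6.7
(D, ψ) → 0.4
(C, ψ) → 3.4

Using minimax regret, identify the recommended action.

Column bests: θ=8.5, φ=7.5, ψ=8.4, ω=5.1.
A regrets: 0.0, 3.7, 0.7, 4.2 → max 4.2
B regrets: 6.0, 3.5, 0.0, 0.5 → max 6.0
C regrets: 1.8, 0.6, 5.0, 0.0 → max 5.0
D regrets: 0.1, 0.0, 8.0, 3.7 → max 8.0
Smallest max regret = 4.2 → A.

A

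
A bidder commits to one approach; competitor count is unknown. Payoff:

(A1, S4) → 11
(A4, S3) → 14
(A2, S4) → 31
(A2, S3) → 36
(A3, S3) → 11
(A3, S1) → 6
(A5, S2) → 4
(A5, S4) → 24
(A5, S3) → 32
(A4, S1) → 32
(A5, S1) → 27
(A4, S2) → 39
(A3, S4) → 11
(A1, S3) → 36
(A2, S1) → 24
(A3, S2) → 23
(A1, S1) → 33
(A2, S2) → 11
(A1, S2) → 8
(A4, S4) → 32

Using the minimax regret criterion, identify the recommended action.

A4

Column bests: S1=33, S2=39, S3=36, S4=32.
A1 regrets: 0, 31, 0, 21 → max 31
A2 regrets: 9, 28, 0, 1 → max 28
A3 regrets: 27, 16, 25, 21 → max 27
A4 regrets: 1, 0, 22, 0 → max 22
A5 regrets: 6, 35, 4, 8 → max 35
Smallest max regret = 22 → A4.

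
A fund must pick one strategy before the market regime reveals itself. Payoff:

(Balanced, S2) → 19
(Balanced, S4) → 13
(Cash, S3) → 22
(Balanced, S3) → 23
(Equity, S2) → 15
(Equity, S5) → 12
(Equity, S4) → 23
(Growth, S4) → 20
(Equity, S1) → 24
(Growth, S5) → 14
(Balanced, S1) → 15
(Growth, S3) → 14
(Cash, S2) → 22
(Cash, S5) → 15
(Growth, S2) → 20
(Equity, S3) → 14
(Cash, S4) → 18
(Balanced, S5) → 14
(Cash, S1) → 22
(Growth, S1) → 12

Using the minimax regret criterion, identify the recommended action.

Cash

Column bests: S1=24, S2=22, S3=23, S4=23, S5=15.
Equity regrets: 0, 7, 9, 0, 3 → max 9
Cash regrets: 2, 0, 1, 5, 0 → max 5
Balanced regrets: 9, 3, 0, 10, 1 → max 10
Growth regrets: 12, 2, 9, 3, 1 → max 12
Smallest max regret = 5 → Cash.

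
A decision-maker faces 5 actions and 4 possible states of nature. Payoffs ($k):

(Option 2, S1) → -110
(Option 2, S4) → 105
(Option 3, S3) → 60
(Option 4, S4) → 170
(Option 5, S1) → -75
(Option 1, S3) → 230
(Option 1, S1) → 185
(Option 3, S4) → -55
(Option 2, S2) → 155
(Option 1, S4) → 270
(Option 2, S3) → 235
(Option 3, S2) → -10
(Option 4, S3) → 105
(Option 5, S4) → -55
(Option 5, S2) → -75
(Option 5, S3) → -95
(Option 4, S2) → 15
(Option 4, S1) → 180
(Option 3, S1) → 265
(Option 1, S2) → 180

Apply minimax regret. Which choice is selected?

Column bests: S1=265, S2=180, S3=235, S4=270.
Option 1 regrets: 80, 0, 5, 0 → max 80
Option 2 regrets: 375, 25, 0, 165 → max 375
Option 3 regrets: 0, 190, 175, 325 → max 325
Option 4 regrets: 85, 165, 130, 100 → max 165
Option 5 regrets: 340, 255, 330, 325 → max 340
Smallest max regret = 80 → Option 1.

Option 1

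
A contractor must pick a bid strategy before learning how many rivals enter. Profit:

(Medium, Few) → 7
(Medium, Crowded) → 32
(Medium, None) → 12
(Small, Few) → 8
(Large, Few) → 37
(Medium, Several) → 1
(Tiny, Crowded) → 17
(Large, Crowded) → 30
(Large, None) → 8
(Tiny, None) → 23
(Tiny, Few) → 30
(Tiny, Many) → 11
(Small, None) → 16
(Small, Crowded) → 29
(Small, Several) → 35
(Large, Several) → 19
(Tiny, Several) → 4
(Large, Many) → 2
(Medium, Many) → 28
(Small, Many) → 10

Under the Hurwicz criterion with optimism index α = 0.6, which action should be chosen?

Tiny: 0.6·30 + 0.4·4 = 19.6
Small: 0.6·35 + 0.4·8 = 24.2
Medium: 0.6·32 + 0.4·1 = 19.6
Large: 0.6·37 + 0.4·2 = 23
Highest Hurwicz score = 24.2 → Small.

Small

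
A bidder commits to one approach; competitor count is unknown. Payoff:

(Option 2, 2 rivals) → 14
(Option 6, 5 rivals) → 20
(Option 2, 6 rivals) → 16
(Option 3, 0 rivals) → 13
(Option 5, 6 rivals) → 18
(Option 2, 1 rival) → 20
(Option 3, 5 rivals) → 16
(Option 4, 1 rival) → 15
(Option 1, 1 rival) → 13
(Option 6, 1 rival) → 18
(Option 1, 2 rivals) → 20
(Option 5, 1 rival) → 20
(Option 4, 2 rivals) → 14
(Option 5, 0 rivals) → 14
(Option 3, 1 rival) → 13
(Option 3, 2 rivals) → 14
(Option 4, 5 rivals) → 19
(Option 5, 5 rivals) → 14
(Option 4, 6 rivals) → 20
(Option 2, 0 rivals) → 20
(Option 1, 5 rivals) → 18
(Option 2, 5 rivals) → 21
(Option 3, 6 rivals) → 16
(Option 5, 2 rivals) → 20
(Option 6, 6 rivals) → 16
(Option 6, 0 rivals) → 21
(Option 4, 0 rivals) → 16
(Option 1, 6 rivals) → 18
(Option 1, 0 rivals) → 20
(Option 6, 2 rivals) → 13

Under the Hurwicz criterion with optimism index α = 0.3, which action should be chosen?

Option 2

Option 1: 0.3·20 + 0.7·13 = 15.1
Option 2: 0.3·21 + 0.7·14 = 16.1
Option 3: 0.3·16 + 0.7·13 = 13.9
Option 4: 0.3·20 + 0.7·14 = 15.8
Option 5: 0.3·20 + 0.7·14 = 15.8
Option 6: 0.3·21 + 0.7·13 = 15.4
Highest Hurwicz score = 16.1 → Option 2.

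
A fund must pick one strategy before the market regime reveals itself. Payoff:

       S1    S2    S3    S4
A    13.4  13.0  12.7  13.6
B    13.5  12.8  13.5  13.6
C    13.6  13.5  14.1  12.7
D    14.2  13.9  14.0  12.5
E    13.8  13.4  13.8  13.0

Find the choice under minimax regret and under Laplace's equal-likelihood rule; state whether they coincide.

Column bests: S1=14.2, S2=13.9, S3=14.1, S4=13.6.
A regrets: 0.8, 0.9, 1.4, 0.0 → max 1.4
B regrets: 0.7, 1.1, 0.6, 0.0 → max 1.1
C regrets: 0.6, 0.4, 0.0, 0.9 → max 0.9
D regrets: 0.0, 0.0, 0.1, 1.1 → max 1.1
E regrets: 0.4, 0.5, 0.3, 0.6 → max 0.6
Smallest max regret = 0.6 → E.
Row averages: A=13.175, B=13.35, C=13.475, D=13.65, E=13.5
Highest average = 13.65 → D.

minimax regret → E; laplace → D (disagree)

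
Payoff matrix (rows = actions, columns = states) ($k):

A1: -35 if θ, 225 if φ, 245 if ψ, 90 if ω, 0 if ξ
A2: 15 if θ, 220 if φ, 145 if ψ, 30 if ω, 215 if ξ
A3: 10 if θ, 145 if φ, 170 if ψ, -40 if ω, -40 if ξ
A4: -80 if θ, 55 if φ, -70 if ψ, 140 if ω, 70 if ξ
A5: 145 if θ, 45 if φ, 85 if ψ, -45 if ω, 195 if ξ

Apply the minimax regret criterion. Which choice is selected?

Column bests: θ=145, φ=225, ψ=245, ω=140, ξ=215.
A1 regrets: 180, 0, 0, 50, 215 → max 215
A2 regrets: 130, 5, 100, 110, 0 → max 130
A3 regrets: 135, 80, 75, 180, 255 → max 255
A4 regrets: 225, 170, 315, 0, 145 → max 315
A5 regrets: 0, 180, 160, 185, 20 → max 185
Smallest max regret = 130 → A2.

A2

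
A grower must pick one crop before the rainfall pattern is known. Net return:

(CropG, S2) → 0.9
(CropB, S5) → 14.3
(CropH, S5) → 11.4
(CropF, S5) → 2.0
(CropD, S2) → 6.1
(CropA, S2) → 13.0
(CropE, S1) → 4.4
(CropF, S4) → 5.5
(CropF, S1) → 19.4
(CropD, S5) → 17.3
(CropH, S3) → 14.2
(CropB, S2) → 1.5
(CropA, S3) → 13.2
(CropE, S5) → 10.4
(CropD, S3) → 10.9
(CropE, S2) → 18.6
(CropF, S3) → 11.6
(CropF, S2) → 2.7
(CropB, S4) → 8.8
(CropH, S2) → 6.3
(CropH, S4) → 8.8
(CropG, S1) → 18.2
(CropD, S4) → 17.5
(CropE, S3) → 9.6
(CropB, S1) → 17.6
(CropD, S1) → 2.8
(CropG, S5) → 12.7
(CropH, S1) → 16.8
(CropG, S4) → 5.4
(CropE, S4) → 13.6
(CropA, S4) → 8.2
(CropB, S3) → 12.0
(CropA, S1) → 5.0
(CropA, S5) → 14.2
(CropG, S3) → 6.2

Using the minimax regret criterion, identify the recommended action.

CropH

Column bests: S1=19.4, S2=18.6, S3=14.2, S4=17.5, S5=17.3.
CropF regrets: 0.0, 15.9, 2.6, 12.0, 15.3 → max 15.9
CropH regrets: 2.6, 12.3, 0.0, 8.7, 5.9 → max 12.3
CropD regrets: 16.6, 12.5, 3.3, 0.0, 0.0 → max 16.6
CropB regrets: 1.8, 17.1, 2.2, 8.7, 3.0 → max 17.1
CropA regrets: 14.4, 5.6, 1.0, 9.3, 3.1 → max 14.4
CropG regrets: 1.2, 17.7, 8.0, 12.1, 4.6 → max 17.7
CropE regrets: 15.0, 0.0, 4.6, 3.9, 6.9 → max 15.0
Smallest max regret = 12.3 → CropH.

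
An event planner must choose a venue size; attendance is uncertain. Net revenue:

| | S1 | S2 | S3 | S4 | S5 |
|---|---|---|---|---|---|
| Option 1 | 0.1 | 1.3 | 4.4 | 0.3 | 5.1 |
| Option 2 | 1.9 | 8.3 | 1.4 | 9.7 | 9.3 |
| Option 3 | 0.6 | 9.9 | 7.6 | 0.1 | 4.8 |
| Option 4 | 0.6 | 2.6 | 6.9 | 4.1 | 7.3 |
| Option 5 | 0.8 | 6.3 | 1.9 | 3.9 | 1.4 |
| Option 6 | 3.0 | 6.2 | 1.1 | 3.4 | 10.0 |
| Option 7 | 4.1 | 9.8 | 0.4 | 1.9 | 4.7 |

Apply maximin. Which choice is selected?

Option 2

Row minima: Option 1=0.1, Option 2=1.4, Option 3=0.1, Option 4=0.6, Option 5=0.8, Option 6=1.1, Option 7=0.4
Best worst-case = 1.4 → Option 2.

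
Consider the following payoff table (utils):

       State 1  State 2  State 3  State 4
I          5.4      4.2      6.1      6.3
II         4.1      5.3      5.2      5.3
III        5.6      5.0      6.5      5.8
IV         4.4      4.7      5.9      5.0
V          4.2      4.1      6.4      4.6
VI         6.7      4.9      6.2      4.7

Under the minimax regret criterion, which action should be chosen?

III

Column bests: State 1=6.7, State 2=5.3, State 3=6.5, State 4=6.3.
I regrets: 1.3, 1.1, 0.4, 0.0 → max 1.3
II regrets: 2.6, 0.0, 1.3, 1.0 → max 2.6
III regrets: 1.1, 0.3, 0.0, 0.5 → max 1.1
IV regrets: 2.3, 0.6, 0.6, 1.3 → max 2.3
V regrets: 2.5, 1.2, 0.1, 1.7 → max 2.5
VI regrets: 0.0, 0.4, 0.3, 1.6 → max 1.6
Smallest max regret = 1.1 → III.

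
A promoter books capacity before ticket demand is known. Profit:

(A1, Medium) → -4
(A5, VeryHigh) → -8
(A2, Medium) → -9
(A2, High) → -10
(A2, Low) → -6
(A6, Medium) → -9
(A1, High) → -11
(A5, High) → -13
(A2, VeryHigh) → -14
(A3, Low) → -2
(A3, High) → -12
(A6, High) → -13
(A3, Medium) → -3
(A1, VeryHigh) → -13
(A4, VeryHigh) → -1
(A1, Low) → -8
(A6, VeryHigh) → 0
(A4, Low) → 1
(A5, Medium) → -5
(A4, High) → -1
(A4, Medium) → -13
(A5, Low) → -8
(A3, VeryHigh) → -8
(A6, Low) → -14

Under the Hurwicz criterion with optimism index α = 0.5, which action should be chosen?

A4

A1: 0.5·(-4) + 0.5·(-13) = -8.5
A2: 0.5·(-6) + 0.5·(-14) = -10
A3: 0.5·(-2) + 0.5·(-12) = -7
A4: 0.5·1 + 0.5·(-13) = -6
A5: 0.5·(-5) + 0.5·(-13) = -9
A6: 0.5·0 + 0.5·(-14) = -7
Highest Hurwicz score = -6 → A4.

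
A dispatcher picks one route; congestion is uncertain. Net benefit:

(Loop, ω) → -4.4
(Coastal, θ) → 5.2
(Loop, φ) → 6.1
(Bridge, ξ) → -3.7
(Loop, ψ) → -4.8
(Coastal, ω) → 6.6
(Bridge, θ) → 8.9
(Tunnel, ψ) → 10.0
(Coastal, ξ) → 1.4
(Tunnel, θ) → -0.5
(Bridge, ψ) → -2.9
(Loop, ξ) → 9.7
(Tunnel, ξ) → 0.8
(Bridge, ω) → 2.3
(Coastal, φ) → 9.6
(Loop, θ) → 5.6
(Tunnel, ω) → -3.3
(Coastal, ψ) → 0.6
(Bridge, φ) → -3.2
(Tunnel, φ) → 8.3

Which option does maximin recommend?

Row minima: Coastal=0.6, Tunnel=-3.3, Loop=-4.8, Bridge=-3.7
Best worst-case = 0.6 → Coastal.

Coastal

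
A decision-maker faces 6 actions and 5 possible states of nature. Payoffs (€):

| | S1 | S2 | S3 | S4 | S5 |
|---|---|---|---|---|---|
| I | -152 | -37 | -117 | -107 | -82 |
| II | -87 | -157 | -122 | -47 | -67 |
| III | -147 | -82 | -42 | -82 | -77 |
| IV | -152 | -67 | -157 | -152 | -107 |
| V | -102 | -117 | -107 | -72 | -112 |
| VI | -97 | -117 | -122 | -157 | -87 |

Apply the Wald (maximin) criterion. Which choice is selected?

Row minima: I=-152, II=-157, III=-147, IV=-157, V=-117, VI=-157
Best worst-case = -117 → V.

V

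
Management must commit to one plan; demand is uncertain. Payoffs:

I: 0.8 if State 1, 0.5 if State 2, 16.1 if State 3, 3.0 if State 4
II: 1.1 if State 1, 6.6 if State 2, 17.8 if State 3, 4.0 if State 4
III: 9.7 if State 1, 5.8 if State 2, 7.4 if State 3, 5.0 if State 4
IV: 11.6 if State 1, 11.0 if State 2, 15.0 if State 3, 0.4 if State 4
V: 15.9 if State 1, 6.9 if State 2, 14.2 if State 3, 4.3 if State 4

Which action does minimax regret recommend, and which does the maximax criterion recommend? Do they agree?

Column bests: State 1=15.9, State 2=11.0, State 3=17.8, State 4=5.0.
I regrets: 15.1, 10.5, 1.7, 2.0 → max 15.1
II regrets: 14.8, 4.4, 0.0, 1.0 → max 14.8
III regrets: 6.2, 5.2, 10.4, 0.0 → max 10.4
IV regrets: 4.3, 0.0, 2.8, 4.6 → max 4.6
V regrets: 0.0, 4.1, 3.6, 0.7 → max 4.1
Smallest max regret = 4.1 → V.
Row maxima: I=16.1, II=17.8, III=9.7, IV=15.0, V=15.9
Best best-case = 17.8 → II.

minimax regret → V; maximax → II (disagree)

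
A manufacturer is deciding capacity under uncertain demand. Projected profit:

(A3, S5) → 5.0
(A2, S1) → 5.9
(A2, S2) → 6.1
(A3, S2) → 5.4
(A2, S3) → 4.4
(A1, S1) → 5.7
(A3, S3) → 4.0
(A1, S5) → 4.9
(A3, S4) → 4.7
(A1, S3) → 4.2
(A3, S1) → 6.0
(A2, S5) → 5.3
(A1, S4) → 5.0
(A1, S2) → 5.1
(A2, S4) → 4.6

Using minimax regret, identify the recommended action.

A2

Column bests: S1=6.0, S2=6.1, S3=4.4, S4=5.0, S5=5.3.
A1 regrets: 0.3, 1.0, 0.2, 0.0, 0.4 → max 1.0
A2 regrets: 0.1, 0.0, 0.0, 0.4, 0.0 → max 0.4
A3 regrets: 0.0, 0.7, 0.4, 0.3, 0.3 → max 0.7
Smallest max regret = 0.4 → A2.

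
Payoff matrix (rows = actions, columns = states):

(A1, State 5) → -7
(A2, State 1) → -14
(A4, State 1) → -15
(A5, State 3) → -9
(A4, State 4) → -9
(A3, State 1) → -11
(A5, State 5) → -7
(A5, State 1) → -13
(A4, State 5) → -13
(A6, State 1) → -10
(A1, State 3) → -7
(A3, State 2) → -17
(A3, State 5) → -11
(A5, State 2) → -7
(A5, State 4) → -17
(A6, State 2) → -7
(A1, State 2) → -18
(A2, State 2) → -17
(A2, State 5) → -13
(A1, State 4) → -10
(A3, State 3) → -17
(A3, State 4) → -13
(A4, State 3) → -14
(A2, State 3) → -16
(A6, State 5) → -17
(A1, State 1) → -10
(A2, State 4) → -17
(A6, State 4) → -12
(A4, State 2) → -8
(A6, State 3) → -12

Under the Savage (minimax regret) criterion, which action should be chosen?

Column bests: State 1=-10, State 2=-7, State 3=-7, State 4=-9, State 5=-7.
A1 regrets: 0, 11, 0, 1, 0 → max 11
A2 regrets: 4, 10, 9, 8, 6 → max 10
A3 regrets: 1, 10, 10, 4, 4 → max 10
A4 regrets: 5, 1, 7, 0, 6 → max 7
A5 regrets: 3, 0, 2, 8, 0 → max 8
A6 regrets: 0, 0, 5, 3, 10 → max 10
Smallest max regret = 7 → A4.

A4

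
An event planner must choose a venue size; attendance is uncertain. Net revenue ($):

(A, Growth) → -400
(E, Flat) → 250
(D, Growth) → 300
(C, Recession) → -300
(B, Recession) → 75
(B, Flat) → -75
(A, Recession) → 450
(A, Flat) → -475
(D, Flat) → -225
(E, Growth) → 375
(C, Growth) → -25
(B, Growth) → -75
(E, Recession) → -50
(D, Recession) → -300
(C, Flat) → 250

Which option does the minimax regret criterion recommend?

Column bests: Recession=450, Flat=250, Growth=375.
A regrets: 0, 725, 775 → max 775
B regrets: 375, 325, 450 → max 450
C regrets: 750, 0, 400 → max 750
D regrets: 750, 475, 75 → max 750
E regrets: 500, 0, 0 → max 500
Smallest max regret = 450 → B.

B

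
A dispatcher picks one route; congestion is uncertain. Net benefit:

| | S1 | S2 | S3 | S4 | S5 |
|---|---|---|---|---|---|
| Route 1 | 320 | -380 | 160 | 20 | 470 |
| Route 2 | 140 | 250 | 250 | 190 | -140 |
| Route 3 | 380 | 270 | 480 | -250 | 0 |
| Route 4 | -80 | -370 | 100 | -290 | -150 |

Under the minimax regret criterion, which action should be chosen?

Column bests: S1=380, S2=270, S3=480, S4=190, S5=470.
Route 1 regrets: 60, 650, 320, 170, 0 → max 650
Route 2 regrets: 240, 20, 230, 0, 610 → max 610
Route 3 regrets: 0, 0, 0, 440, 470 → max 470
Route 4 regrets: 460, 640, 380, 480, 620 → max 640
Smallest max regret = 470 → Route 3.

Route 3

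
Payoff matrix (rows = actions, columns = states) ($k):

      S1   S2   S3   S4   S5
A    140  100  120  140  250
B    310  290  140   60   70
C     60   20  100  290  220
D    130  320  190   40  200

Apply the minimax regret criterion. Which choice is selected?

Column bests: S1=310, S2=320, S3=190, S4=290, S5=250.
A regrets: 170, 220, 70, 150, 0 → max 220
B regrets: 0, 30, 50, 230, 180 → max 230
C regrets: 250, 300, 90, 0, 30 → max 300
D regrets: 180, 0, 0, 250, 50 → max 250
Smallest max regret = 220 → A.

A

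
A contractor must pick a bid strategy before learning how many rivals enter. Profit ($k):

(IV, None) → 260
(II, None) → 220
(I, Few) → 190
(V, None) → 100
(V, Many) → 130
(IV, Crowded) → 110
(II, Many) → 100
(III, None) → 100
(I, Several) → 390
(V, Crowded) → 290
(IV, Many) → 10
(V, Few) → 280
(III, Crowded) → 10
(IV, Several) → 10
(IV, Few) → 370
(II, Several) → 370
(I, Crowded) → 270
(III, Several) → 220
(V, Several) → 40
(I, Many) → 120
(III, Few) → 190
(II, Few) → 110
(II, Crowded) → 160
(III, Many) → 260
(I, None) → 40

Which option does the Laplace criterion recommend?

Row averages: I=202, II=192, III=156, IV=152, V=168
Highest average = 202 → I.

I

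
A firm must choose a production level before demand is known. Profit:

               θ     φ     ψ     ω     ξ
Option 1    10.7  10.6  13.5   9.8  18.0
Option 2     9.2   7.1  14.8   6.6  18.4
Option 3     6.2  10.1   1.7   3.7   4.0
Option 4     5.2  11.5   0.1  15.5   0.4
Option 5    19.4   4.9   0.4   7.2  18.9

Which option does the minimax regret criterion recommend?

Column bests: θ=19.4, φ=11.5, ψ=14.8, ω=15.5, ξ=18.9.
Option 1 regrets: 8.7, 0.9, 1.3, 5.7, 0.9 → max 8.7
Option 2 regrets: 10.2, 4.4, 0.0, 8.9, 0.5 → max 10.2
Option 3 regrets: 13.2, 1.4, 13.1, 11.8, 14.9 → max 14.9
Option 4 regrets: 14.2, 0.0, 14.7, 0.0, 18.5 → max 18.5
Option 5 regrets: 0.0, 6.6, 14.4, 8.3, 0.0 → max 14.4
Smallest max regret = 8.7 → Option 1.

Option 1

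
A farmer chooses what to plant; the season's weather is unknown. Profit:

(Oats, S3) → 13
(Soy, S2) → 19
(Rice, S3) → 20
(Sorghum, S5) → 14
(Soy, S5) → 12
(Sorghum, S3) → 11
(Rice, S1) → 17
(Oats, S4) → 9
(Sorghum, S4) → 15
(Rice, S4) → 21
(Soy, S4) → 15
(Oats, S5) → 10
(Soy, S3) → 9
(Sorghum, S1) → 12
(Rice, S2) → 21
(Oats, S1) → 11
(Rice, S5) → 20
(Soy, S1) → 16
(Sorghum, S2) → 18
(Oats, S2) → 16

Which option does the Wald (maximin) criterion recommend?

Rice

Row minima: Soy=9, Sorghum=11, Oats=9, Rice=17
Best worst-case = 17 → Rice.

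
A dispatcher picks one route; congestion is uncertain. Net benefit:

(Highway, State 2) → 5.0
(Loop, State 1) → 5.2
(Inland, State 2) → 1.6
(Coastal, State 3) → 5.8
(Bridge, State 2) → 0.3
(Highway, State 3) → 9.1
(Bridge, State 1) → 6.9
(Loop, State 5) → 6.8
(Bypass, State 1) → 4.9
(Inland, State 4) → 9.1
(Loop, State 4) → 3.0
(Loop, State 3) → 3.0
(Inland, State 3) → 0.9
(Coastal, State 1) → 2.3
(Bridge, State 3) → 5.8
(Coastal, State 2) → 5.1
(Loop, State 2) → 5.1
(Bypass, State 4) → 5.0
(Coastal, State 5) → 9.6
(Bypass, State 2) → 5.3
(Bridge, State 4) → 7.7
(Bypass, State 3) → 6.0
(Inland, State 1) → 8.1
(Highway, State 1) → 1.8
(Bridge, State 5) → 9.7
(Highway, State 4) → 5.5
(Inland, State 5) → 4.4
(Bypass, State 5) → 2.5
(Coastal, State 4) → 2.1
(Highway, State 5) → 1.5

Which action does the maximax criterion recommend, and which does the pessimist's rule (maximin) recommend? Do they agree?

maximax → Bridge; maximin → Loop (disagree)

Row maxima: Bridge=9.7, Bypass=6.0, Highway=9.1, Coastal=9.6, Inland=9.1, Loop=6.8
Best best-case = 9.7 → Bridge.
Row minima: Bridge=0.3, Bypass=2.5, Highway=1.5, Coastal=2.1, Inland=0.9, Loop=3.0
Best worst-case = 3.0 → Loop.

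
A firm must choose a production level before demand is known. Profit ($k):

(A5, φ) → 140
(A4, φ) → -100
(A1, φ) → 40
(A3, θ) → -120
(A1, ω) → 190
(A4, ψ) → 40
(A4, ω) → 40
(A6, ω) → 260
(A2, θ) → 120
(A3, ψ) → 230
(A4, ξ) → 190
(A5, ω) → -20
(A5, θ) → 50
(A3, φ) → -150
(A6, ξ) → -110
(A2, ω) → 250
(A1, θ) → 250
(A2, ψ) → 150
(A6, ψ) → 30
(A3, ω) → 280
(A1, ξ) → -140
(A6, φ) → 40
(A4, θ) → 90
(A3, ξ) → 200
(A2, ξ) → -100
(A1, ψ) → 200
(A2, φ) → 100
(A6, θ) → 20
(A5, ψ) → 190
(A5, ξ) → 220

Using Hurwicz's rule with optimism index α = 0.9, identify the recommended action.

A3

A1: 0.9·250 + 0.1·(-140) = 211
A2: 0.9·250 + 0.1·(-100) = 215
A3: 0.9·280 + 0.1·(-150) = 237
A4: 0.9·190 + 0.1·(-100) = 161
A5: 0.9·220 + 0.1·(-20) = 196
A6: 0.9·260 + 0.1·(-110) = 223
Highest Hurwicz score = 237 → A3.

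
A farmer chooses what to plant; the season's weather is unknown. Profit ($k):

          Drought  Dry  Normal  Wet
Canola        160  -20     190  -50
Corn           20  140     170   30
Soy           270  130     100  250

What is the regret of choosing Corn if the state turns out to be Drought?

Best payoff under Drought is 270.
Regret = 270 − 20 = 250.

250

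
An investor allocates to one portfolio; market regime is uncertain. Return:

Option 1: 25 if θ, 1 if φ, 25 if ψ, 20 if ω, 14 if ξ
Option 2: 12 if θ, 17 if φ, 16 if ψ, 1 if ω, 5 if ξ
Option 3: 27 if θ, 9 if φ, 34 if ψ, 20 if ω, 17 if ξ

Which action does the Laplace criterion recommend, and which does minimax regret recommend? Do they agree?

laplace → Option 3; minimax regret → Option 3 (agree)

Row averages: Option 1=17, Option 2=10.2, Option 3=21.4
Highest average = 21.4 → Option 3.
Column bests: θ=27, φ=17, ψ=34, ω=20, ξ=17.
Option 1 regrets: 2, 16, 9, 0, 3 → max 16
Option 2 regrets: 15, 0, 18, 19, 12 → max 19
Option 3 regrets: 0, 8, 0, 0, 0 → max 8
Smallest max regret = 8 → Option 3.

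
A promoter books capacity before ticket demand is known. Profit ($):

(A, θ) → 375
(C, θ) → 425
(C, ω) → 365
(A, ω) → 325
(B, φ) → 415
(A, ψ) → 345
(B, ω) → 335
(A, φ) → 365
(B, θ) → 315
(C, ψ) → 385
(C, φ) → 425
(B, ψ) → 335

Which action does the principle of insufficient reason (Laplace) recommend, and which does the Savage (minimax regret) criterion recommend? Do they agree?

laplace → C; minimax regret → C (agree)

Row averages: A=352.5, B=350, C=400
Highest average = 400 → C.
Column bests: θ=425, φ=425, ψ=385, ω=365.
A regrets: 50, 60, 40, 40 → max 60
B regrets: 110, 10, 50, 30 → max 110
C regrets: 0, 0, 0, 0 → max 0
Smallest max regret = 0 → C.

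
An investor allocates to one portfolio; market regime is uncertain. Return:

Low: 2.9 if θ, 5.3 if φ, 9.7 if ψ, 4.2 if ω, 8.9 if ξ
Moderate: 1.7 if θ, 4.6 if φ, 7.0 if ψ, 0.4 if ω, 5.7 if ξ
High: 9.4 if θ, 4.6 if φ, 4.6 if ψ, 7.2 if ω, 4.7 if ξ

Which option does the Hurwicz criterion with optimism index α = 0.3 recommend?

Low: 0.3·9.7 + 0.7·2.9 = 4.94
Moderate: 0.3·7.0 + 0.7·0.4 = 2.38
High: 0.3·9.4 + 0.7·4.6 = 6.04
Highest Hurwicz score = 6.04 → High.

High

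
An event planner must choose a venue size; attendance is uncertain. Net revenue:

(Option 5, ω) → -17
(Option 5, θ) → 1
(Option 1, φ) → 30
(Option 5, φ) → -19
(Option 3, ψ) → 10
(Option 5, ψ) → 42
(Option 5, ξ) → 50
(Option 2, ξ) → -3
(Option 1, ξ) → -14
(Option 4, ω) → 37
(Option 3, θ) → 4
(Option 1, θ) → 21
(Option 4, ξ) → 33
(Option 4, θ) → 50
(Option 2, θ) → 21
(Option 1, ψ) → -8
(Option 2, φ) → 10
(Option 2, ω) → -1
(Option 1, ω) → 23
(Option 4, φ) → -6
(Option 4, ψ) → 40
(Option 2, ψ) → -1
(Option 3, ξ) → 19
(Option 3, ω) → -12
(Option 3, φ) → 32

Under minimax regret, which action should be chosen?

Option 4

Column bests: θ=50, φ=32, ψ=42, ω=37, ξ=50.
Option 1 regrets: 29, 2, 50, 14, 64 → max 64
Option 2 regrets: 29, 22, 43, 38, 53 → max 53
Option 3 regrets: 46, 0, 32, 49, 31 → max 49
Option 4 regrets: 0, 38, 2, 0, 17 → max 38
Option 5 regrets: 49, 51, 0, 54, 0 → max 54
Smallest max regret = 38 → Option 4.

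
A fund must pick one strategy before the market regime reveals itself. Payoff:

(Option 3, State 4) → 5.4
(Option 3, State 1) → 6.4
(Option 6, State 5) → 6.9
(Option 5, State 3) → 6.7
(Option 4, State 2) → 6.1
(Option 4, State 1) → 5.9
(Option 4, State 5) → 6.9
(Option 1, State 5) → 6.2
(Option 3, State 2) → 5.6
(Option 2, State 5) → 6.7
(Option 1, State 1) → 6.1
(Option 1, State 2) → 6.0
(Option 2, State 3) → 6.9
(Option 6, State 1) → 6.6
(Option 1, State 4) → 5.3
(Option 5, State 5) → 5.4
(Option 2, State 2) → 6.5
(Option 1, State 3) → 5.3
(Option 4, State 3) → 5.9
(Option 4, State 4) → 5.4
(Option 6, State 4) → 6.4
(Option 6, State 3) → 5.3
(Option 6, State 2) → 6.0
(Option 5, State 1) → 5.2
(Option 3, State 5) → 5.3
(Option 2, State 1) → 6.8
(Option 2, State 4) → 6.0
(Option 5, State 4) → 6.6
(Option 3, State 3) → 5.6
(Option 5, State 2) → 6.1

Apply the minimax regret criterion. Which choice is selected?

Option 2

Column bests: State 1=6.8, State 2=6.5, State 3=6.9, State 4=6.6, State 5=6.9.
Option 1 regrets: 0.7, 0.5, 1.6, 1.3, 0.7 → max 1.6
Option 2 regrets: 0.0, 0.0, 0.0, 0.6, 0.2 → max 0.6
Option 3 regrets: 0.4, 0.9, 1.3, 1.2, 1.6 → max 1.6
Option 4 regrets: 0.9, 0.4, 1.0, 1.2, 0.0 → max 1.2
Option 5 regrets: 1.6, 0.4, 0.2, 0.0, 1.5 → max 1.6
Option 6 regrets: 0.2, 0.5, 1.6, 0.2, 0.0 → max 1.6
Smallest max regret = 0.6 → Option 2.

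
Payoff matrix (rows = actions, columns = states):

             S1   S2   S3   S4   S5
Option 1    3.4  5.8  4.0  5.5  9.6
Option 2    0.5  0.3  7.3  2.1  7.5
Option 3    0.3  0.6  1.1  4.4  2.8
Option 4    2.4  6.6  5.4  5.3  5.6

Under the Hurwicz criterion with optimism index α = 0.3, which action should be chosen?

Option 1

Option 1: 0.3·9.6 + 0.7·3.4 = 5.26
Option 2: 0.3·7.5 + 0.7·0.3 = 2.46
Option 3: 0.3·4.4 + 0.7·0.3 = 1.53
Option 4: 0.3·6.6 + 0.7·2.4 = 3.66
Highest Hurwicz score = 5.26 → Option 1.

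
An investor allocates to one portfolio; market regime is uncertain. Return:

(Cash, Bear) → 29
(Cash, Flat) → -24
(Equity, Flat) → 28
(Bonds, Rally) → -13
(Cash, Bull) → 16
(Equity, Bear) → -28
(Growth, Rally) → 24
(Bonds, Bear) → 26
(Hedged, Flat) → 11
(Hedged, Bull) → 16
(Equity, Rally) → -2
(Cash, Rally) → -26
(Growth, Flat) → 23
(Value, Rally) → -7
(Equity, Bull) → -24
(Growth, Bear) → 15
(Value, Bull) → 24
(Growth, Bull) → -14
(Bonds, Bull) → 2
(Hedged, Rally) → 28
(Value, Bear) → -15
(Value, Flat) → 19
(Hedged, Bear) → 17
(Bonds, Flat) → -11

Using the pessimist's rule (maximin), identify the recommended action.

Hedged

Row minima: Bonds=-13, Growth=-14, Hedged=11, Cash=-26, Equity=-28, Value=-15
Best worst-case = 11 → Hedged.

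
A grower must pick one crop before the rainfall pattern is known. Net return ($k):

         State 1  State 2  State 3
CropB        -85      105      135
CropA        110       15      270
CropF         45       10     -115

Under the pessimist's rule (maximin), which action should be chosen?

CropA

Row minima: CropB=-85, CropA=15, CropF=-115
Best worst-case = 15 → CropA.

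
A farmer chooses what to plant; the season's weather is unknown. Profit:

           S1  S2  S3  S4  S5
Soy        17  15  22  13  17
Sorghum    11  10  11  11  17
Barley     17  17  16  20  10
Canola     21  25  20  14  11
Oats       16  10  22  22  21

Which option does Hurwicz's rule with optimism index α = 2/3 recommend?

Soy: 2/3·22 + 1/3·13 = 19
Sorghum: 2/3·17 + 1/3·10 = 44/3
Barley: 2/3·20 + 1/3·10 = 50/3
Canola: 2/3·25 + 1/3·11 = 61/3
Oats: 2/3·22 + 1/3·10 = 18
Highest Hurwicz score = 61/3 → Canola.

Canola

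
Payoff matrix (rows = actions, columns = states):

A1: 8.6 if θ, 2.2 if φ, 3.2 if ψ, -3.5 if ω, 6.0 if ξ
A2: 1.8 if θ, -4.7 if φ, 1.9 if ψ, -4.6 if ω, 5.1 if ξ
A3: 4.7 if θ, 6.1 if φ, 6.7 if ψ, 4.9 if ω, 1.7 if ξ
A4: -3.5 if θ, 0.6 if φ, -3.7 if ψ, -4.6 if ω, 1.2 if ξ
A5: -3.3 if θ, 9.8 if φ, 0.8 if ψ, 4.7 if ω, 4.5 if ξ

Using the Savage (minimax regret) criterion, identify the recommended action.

A3

Column bests: θ=8.6, φ=9.8, ψ=6.7, ω=4.9, ξ=6.0.
A1 regrets: 0.0, 7.6, 3.5, 8.4, 0.0 → max 8.4
A2 regrets: 6.8, 14.5, 4.8, 9.5, 0.9 → max 14.5
A3 regrets: 3.9, 3.7, 0.0, 0.0, 4.3 → max 4.3
A4 regrets: 12.1, 9.2, 10.4, 9.5, 4.8 → max 12.1
A5 regrets: 11.9, 0.0, 5.9, 0.2, 1.5 → max 11.9
Smallest max regret = 4.3 → A3.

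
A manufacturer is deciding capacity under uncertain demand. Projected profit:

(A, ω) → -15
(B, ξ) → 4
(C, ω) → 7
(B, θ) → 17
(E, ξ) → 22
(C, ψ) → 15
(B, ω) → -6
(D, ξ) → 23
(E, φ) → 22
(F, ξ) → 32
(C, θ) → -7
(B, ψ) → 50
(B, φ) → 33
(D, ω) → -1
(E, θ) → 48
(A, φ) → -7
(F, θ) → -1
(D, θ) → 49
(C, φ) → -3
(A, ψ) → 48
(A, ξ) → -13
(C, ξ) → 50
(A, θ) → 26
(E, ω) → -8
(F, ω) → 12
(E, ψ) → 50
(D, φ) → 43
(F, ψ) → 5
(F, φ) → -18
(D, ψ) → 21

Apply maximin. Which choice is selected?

Row minima: A=-15, B=-6, C=-7, D=-1, E=-8, F=-18
Best worst-case = -1 → D.

D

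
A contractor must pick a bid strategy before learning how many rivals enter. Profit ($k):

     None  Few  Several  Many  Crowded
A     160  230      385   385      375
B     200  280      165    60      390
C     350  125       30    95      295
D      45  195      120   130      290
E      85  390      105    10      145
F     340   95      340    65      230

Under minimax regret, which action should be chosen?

A

Column bests: None=350, Few=390, Several=385, Many=385, Crowded=390.
A regrets: 190, 160, 0, 0, 15 → max 190
B regrets: 150, 110, 220, 325, 0 → max 325
C regrets: 0, 265, 355, 290, 95 → max 355
D regrets: 305, 195, 265, 255, 100 → max 305
E regrets: 265, 0, 280, 375, 245 → max 375
F regrets: 10, 295, 45, 320, 160 → max 320
Smallest max regret = 190 → A.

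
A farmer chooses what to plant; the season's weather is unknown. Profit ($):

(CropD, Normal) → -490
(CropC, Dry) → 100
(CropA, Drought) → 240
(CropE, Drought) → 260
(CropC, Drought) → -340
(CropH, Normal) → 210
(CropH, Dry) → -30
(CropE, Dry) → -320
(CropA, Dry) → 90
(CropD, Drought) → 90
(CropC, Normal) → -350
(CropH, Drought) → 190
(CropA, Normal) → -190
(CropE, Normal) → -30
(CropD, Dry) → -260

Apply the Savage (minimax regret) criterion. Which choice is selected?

CropH

Column bests: Drought=260, Dry=100, Normal=210.
CropE regrets: 0, 420, 240 → max 420
CropC regrets: 600, 0, 560 → max 600
CropA regrets: 20, 10, 400 → max 400
CropH regrets: 70, 130, 0 → max 130
CropD regrets: 170, 360, 700 → max 700
Smallest max regret = 130 → CropH.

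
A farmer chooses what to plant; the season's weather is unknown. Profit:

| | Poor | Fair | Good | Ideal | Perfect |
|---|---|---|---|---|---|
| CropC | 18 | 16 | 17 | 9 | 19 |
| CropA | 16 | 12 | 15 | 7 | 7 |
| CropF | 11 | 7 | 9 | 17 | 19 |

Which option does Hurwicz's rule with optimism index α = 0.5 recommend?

CropC

CropC: 0.5·19 + 0.5·9 = 14
CropA: 0.5·16 + 0.5·7 = 11.5
CropF: 0.5·19 + 0.5·7 = 13
Highest Hurwicz score = 14 → CropC.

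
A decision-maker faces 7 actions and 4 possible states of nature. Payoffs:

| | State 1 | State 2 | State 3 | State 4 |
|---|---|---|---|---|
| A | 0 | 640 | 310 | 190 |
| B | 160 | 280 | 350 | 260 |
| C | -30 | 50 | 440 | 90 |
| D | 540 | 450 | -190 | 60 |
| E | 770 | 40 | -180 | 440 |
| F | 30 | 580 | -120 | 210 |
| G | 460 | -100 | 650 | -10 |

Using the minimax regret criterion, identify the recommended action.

B

Column bests: State 1=770, State 2=640, State 3=650, State 4=440.
A regrets: 770, 0, 340, 250 → max 770
B regrets: 610, 360, 300, 180 → max 610
C regrets: 800, 590, 210, 350 → max 800
D regrets: 230, 190, 840, 380 → max 840
E regrets: 0, 600, 830, 0 → max 830
F regrets: 740, 60, 770, 230 → max 770
G regrets: 310, 740, 0, 450 → max 740
Smallest max regret = 610 → B.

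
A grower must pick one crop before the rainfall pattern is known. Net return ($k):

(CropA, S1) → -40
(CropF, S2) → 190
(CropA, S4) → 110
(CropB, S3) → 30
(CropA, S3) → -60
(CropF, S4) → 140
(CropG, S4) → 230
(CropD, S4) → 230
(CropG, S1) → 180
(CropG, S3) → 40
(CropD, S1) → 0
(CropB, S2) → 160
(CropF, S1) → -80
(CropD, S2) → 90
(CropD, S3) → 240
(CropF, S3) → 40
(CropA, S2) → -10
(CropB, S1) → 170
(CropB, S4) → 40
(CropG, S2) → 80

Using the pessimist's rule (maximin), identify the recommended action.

CropG

Row minima: CropF=-80, CropG=40, CropB=30, CropA=-60, CropD=0
Best worst-case = 40 → CropG.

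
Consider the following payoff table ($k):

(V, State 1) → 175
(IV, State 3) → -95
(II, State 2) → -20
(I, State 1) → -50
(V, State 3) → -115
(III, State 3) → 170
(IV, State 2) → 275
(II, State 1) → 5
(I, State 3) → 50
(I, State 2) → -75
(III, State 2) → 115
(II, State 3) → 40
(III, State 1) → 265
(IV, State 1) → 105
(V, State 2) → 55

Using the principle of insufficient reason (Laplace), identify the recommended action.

III

Row averages: I=-25, II=25/3, III=550/3, IV=95, V=115/3
Highest average = 550/3 → III.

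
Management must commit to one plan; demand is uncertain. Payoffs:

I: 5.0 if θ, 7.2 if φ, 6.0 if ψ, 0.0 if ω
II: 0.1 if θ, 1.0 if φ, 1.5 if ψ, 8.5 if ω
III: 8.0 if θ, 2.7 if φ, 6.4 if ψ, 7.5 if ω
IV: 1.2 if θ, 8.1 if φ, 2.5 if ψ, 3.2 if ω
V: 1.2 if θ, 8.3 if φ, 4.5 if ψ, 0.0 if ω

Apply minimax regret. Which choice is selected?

Column bests: θ=8.0, φ=8.3, ψ=6.4, ω=8.5.
I regrets: 3.0, 1.1, 0.4, 8.5 → max 8.5
II regrets: 7.9, 7.3, 4.9, 0.0 → max 7.9
III regrets: 0.0, 5.6, 0.0, 1.0 → max 5.6
IV regrets: 6.8, 0.2, 3.9, 5.3 → max 6.8
V regrets: 6.8, 0.0, 1.9, 8.5 → max 8.5
Smallest max regret = 5.6 → III.

III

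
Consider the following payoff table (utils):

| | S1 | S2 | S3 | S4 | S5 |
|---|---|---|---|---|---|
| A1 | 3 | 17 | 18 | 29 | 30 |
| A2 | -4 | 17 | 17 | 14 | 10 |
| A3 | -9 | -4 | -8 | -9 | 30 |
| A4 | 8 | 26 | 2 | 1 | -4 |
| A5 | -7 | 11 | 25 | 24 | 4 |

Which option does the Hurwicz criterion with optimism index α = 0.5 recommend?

A1

A1: 0.5·30 + 0.5·3 = 16.5
A2: 0.5·17 + 0.5·(-4) = 6.5
A3: 0.5·30 + 0.5·(-9) = 10.5
A4: 0.5·26 + 0.5·(-4) = 11
A5: 0.5·25 + 0.5·(-7) = 9
Highest Hurwicz score = 16.5 → A1.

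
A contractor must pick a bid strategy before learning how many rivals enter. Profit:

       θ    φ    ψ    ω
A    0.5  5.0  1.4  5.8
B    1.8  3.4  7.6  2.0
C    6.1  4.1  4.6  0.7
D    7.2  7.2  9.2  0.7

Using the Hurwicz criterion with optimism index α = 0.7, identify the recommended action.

A: 0.7·5.8 + 0.3·0.5 = 4.21
B: 0.7·7.6 + 0.3·1.8 = 5.86
C: 0.7·6.1 + 0.3·0.7 = 4.48
D: 0.7·9.2 + 0.3·0.7 = 6.65
Highest Hurwicz score = 6.65 → D.

D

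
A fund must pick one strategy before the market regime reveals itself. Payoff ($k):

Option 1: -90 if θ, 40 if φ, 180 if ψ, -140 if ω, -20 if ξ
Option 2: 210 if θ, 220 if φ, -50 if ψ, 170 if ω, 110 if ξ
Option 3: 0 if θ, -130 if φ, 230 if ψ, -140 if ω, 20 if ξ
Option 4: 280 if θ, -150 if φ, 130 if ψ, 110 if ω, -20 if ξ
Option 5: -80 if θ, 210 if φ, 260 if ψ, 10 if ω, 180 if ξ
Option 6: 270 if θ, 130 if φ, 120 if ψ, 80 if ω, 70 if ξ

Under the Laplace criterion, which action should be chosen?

Option 6

Row averages: Option 1=-6, Option 2=132, Option 3=-4, Option 4=70, Option 5=116, Option 6=134
Highest average = 134 → Option 6.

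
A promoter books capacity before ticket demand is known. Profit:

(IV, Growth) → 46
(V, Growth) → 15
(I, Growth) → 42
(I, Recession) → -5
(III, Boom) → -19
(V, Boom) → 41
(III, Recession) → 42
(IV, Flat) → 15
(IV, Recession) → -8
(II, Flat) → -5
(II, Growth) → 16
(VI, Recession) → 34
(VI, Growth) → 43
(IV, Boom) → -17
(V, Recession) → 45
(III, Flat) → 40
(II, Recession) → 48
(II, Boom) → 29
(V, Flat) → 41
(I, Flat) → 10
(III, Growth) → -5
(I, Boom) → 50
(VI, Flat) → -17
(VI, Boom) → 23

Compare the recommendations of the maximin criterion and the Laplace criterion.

Row minima: I=-5, II=-5, III=-19, IV=-17, V=15, VI=-17
Best worst-case = 15 → V.
Row averages: I=24.25, II=22, III=14.5, IV=9, V=35.5, VI=20.75
Highest average = 35.5 → V.

maximin → V; laplace → V (agree)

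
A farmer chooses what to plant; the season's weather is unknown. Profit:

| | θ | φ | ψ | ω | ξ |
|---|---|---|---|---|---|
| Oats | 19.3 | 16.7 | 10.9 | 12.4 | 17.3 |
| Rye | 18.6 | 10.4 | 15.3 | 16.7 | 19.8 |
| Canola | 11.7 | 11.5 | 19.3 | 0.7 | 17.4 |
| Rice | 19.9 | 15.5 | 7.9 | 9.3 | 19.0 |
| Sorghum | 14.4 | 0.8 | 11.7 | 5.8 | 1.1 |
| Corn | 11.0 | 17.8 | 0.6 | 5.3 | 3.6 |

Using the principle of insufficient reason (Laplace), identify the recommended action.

Row averages: Oats=15.32, Rye=16.16, Canola=12.12, Rice=14.32, Sorghum=6.76, Corn=7.66
Highest average = 16.16 → Rye.

Rye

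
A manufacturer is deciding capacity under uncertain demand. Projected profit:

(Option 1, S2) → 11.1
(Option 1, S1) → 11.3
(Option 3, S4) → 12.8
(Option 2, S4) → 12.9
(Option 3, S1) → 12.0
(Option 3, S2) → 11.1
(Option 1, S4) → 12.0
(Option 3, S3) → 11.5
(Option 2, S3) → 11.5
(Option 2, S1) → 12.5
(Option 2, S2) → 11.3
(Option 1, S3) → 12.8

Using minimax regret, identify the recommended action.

Column bests: S1=12.5, S2=11.3, S3=12.8, S4=12.9.
Option 1 regrets: 1.2, 0.2, 0.0, 0.9 → max 1.2
Option 2 regrets: 0.0, 0.0, 1.3, 0.0 → max 1.3
Option 3 regrets: 0.5, 0.2, 1.3, 0.1 → max 1.3
Smallest max regret = 1.2 → Option 1.

Option 1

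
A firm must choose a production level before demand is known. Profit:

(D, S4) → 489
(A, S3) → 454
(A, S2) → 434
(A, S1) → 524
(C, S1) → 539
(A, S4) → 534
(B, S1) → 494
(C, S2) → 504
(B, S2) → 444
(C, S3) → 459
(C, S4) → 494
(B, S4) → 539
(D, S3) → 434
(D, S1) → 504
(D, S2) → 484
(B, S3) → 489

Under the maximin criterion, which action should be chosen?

C

Row minima: A=434, B=444, C=459, D=434
Best worst-case = 459 → C.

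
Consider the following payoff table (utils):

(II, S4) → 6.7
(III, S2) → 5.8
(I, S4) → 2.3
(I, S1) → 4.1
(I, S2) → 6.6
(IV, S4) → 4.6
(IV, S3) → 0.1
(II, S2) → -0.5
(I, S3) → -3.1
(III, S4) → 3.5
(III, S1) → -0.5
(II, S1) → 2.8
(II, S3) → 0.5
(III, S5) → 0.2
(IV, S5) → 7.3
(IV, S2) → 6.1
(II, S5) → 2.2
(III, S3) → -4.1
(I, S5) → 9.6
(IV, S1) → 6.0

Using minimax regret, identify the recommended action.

Column bests: S1=6.0, S2=6.6, S3=0.5, S4=6.7, S5=9.6.
I regrets: 1.9, 0.0, 3.6, 4.4, 0.0 → max 4.4
II regrets: 3.2, 7.1, 0.0, 0.0, 7.4 → max 7.4
III regrets: 6.5, 0.8, 4.6, 3.2, 9.4 → max 9.4
IV regrets: 0.0, 0.5, 0.4, 2.1, 2.3 → max 2.3
Smallest max regret = 2.3 → IV.

IV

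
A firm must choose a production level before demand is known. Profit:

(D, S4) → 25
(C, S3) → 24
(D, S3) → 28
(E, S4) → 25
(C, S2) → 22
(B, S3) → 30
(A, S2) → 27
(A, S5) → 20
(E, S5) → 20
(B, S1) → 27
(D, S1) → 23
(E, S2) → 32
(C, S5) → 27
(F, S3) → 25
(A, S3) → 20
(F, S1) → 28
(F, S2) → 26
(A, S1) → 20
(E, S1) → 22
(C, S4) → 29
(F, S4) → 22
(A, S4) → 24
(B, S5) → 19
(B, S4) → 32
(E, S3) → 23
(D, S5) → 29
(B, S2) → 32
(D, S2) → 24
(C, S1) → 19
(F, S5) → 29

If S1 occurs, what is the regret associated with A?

Best payoff under S1 is 28.
Regret = 28 − 20 = 8.

8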